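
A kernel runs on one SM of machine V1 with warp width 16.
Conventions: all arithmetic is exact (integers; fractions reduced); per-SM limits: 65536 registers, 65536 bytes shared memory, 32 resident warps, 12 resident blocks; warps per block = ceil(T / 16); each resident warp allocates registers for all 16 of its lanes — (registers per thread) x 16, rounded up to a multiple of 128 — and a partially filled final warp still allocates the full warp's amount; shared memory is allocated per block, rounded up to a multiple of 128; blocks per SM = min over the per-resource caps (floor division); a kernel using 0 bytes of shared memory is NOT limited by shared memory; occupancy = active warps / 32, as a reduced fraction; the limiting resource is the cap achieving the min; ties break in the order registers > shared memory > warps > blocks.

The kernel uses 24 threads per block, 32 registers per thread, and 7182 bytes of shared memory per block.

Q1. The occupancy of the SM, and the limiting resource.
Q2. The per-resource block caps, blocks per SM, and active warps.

Answer: occupancy 1/2, limited by shared memory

registers: 64 blocks
shared memory: 8 blocks
warps: 16 blocks
blocks: 12 blocks

Answer: 8 blocks, 16 active warps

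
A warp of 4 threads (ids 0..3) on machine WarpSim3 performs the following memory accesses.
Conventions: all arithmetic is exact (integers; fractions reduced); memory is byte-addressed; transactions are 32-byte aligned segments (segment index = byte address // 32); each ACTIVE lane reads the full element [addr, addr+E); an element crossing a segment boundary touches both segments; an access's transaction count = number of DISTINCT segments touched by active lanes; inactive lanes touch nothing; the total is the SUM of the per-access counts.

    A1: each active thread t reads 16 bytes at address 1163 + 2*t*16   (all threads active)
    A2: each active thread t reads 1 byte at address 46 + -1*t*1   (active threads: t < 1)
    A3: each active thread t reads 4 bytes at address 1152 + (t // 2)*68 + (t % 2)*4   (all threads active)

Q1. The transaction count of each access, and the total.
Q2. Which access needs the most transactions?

A1: 4 transactions
A2: 1 transaction
A3: 2 transactions

Answer: 4,1,2; total 7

Answer: A1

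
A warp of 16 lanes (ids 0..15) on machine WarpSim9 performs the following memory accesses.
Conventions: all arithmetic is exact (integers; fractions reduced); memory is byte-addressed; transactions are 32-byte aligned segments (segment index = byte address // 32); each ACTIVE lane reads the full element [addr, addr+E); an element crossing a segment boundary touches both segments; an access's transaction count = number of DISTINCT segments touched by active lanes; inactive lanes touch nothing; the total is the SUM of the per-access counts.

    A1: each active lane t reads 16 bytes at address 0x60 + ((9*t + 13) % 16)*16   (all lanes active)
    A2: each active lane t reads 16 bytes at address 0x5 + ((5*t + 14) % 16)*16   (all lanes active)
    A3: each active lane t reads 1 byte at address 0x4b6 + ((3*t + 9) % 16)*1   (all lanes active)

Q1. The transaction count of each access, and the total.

A1: 8 transactions
A2: 9 transactions
A3: 2 transactions

Answer: 8,9,2; total 19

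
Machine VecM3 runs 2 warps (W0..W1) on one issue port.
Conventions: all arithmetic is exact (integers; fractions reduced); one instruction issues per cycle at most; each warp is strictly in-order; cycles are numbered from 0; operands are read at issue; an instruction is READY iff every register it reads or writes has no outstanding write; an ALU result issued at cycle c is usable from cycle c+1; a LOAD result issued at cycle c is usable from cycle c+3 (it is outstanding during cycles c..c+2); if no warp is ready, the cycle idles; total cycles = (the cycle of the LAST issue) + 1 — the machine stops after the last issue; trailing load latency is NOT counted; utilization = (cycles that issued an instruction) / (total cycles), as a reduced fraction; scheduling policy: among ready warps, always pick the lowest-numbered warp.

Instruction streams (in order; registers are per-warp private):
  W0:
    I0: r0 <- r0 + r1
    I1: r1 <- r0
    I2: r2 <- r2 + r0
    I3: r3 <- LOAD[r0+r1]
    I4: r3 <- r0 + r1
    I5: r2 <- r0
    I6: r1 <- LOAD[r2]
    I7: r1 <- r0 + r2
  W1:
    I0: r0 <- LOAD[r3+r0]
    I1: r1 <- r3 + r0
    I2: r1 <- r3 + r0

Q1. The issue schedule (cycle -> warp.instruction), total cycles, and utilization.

cycle 0: W0.I0
cycle 1: W0.I1
cycle 2: W0.I2
cycle 3: W0.I3
cycle 4: W1.I0
cycle 5: idle
cycle 6: W0.I4
cycle 7: W0.I5
cycle 8: W0.I6
cycle 9: W1.I1
cycle 10: W1.I2
cycle 11: W0.I7

Answer: 12 cycles, utilization 11/12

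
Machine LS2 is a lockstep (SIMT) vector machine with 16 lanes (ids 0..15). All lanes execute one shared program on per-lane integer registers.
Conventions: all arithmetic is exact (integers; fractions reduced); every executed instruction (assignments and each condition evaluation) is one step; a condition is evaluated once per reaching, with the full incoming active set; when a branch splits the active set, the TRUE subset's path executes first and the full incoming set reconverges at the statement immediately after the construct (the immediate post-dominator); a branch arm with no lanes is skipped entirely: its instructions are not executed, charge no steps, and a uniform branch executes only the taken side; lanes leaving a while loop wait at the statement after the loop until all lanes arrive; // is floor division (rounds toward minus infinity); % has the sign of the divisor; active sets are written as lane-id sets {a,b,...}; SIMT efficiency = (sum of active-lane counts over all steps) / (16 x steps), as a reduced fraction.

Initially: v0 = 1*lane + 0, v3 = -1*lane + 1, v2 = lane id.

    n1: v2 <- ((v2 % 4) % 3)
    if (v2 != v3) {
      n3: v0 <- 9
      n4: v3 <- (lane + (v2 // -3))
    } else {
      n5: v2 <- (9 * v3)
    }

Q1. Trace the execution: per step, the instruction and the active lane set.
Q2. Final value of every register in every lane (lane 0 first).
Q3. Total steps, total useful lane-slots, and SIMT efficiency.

step 0: v2 <- ((v2 % 4) % 3)         {0,1,2,3,4,5,6,7,8,9,10,11,12,13,14,15}
step 1: eval (v2 != v3)              {0,1,2,3,4,5,6,7,8,9,10,11,12,13,14,15}
step 2: v0 <- 9                      {0,1,2,3,4,5,6,7,8,9,10,11,12,13,14,15}
step 3: v3 <- (lane + (v2 // -3))    {0,1,2,3,4,5,6,7,8,9,10,11,12,13,14,15}

Answer: 4 steps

v0: 9,9,9,9,9,9,9,9,9,9,9,9,9,9,9,9
v3: 0,0,1,3,4,4,5,7,8,8,9,11,12,12,13,15
v2: 0,1,2,0,0,1,2,0,0,1,2,0,0,1,2,0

steps = 4; useful = 64; efficiency = 64/64 = 1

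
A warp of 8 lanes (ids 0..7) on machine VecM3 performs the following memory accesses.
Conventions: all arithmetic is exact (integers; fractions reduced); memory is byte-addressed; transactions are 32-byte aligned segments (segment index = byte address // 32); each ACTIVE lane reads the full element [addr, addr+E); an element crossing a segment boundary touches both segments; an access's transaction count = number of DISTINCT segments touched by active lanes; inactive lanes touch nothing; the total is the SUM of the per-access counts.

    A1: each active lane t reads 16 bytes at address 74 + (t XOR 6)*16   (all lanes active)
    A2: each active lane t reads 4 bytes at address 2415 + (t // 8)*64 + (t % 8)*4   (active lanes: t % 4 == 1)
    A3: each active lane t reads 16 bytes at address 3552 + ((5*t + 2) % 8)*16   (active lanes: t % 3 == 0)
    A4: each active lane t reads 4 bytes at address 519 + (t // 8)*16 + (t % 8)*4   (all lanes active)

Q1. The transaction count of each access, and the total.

A1: 5 transactions
A2: 2 transactions
A3: 2 transactions
A4: 2 transactions

Answer: 5,2,2,2; total 11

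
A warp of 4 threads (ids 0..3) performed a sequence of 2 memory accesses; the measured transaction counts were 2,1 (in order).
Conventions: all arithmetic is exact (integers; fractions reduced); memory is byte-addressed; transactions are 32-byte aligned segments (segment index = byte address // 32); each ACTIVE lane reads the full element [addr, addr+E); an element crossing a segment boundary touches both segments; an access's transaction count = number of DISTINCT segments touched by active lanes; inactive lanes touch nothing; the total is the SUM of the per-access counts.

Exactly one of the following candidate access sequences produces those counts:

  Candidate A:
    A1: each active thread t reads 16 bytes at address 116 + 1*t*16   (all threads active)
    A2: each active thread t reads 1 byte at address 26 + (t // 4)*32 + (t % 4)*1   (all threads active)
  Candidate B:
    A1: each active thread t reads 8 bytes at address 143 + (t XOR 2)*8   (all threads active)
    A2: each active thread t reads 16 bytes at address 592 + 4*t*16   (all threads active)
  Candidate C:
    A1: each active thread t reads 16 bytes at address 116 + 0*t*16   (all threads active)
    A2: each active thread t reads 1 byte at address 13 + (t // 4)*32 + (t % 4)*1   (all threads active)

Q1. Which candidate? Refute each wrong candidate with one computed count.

A: A1 gives 3 transactions, not 2
B: A2 gives 4 transactions, not 1
C: all counts match (2,1)

Answer: C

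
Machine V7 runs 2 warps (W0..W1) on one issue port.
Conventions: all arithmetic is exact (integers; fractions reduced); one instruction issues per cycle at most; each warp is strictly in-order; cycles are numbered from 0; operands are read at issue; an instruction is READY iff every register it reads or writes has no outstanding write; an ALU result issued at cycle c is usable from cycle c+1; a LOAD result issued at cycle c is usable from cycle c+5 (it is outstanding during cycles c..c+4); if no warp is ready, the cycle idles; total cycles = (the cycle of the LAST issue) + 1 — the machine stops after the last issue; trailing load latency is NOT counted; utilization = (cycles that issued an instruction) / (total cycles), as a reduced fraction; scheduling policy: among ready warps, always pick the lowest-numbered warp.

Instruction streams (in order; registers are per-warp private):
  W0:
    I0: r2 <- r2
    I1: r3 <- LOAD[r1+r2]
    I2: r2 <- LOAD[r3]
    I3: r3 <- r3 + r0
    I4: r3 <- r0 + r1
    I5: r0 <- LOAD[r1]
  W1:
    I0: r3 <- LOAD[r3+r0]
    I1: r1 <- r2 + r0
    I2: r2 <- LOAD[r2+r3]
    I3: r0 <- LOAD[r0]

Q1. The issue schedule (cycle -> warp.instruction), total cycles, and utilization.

cycle 0: W0.I0
cycle 1: W0.I1
cycle 2: W1.I0
cycle 3: W1.I1
cycle 4: idle
cycle 5: idle
cycle 6: W0.I2
cycle 7: W0.I3
cycle 8: W0.I4
cycle 9: W0.I5
cycle 10: W1.I2
cycle 11: W1.I3

Answer: 12 cycles, utilization 5/6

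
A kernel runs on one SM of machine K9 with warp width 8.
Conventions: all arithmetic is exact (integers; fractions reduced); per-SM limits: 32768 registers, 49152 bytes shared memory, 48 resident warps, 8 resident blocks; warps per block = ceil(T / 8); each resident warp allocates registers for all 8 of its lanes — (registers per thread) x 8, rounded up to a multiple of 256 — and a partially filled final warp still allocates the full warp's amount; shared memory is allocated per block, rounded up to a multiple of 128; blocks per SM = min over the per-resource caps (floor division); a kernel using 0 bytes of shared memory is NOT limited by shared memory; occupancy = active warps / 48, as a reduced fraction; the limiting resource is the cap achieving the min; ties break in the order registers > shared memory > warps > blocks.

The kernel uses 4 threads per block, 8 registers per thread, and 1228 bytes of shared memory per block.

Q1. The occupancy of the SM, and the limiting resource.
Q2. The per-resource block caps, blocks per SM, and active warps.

Answer: occupancy 1/6, limited by blocks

registers: 128 blocks
shared memory: 38 blocks
warps: 48 blocks
blocks: 8 blocks

Answer: 8 blocks, 8 active warps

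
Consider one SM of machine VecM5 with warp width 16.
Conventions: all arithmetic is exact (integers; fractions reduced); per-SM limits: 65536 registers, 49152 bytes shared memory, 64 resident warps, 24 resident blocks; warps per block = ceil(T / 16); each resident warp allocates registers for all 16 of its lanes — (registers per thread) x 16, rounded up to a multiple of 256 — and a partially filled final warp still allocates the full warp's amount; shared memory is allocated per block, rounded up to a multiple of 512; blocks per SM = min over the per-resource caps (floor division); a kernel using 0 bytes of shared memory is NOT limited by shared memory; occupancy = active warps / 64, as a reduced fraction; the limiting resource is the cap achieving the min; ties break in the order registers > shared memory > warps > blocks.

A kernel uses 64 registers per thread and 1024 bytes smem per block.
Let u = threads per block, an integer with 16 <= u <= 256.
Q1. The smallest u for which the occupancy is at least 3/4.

Answer: u = 17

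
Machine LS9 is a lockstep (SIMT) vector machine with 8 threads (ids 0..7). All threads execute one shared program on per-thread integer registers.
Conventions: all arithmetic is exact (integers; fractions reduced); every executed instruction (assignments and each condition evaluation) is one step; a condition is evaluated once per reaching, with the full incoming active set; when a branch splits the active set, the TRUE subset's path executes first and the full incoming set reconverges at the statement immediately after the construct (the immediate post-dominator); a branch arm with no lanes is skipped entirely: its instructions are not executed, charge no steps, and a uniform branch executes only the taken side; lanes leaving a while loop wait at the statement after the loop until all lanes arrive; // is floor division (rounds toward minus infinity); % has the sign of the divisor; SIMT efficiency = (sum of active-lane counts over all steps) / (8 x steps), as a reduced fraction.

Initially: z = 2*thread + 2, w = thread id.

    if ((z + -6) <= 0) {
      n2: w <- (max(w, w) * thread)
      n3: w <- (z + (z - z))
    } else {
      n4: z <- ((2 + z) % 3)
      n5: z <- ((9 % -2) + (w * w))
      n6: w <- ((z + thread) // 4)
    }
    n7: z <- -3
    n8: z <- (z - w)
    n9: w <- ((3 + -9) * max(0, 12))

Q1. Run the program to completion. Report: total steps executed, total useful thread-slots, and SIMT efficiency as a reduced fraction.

Answer: 9 steps, 53 useful, 53/72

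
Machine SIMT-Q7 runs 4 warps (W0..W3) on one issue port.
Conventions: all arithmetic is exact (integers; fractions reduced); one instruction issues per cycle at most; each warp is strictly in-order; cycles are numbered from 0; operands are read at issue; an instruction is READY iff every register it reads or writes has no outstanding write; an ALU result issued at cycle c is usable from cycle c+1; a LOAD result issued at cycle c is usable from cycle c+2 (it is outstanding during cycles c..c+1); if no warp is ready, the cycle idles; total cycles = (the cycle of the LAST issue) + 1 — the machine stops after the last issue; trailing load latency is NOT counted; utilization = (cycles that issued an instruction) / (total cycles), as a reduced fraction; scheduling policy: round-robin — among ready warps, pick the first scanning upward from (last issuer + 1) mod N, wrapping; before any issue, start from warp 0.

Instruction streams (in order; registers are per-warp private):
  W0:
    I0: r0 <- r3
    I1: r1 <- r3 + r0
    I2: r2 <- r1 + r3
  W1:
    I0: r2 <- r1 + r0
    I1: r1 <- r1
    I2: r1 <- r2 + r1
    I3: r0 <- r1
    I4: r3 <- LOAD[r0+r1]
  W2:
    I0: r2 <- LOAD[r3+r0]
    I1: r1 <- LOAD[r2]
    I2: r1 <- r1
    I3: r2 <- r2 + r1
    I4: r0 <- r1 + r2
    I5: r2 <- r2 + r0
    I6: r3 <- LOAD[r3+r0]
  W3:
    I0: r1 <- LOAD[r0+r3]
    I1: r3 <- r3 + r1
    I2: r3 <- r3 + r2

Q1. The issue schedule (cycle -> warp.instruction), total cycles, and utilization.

cycle 0: W0.I0
cycle 1: W1.I0
cycle 2: W2.I0
cycle 3: W3.I0
cycle 4: W0.I1
cycle 5: W1.I1
cycle 6: W2.I1
cycle 7: W3.I1
cycle 8: W0.I2
cycle 9: W1.I2
cycle 10: W2.I2
cycle 11: W3.I2
cycle 12: W1.I3
cycle 13: W2.I3
cycle 14: W1.I4
cycle 15: W2.I4
cycle 16: W2.I5
cycle 17: W2.I6

Answer: 18 cycles, utilization 1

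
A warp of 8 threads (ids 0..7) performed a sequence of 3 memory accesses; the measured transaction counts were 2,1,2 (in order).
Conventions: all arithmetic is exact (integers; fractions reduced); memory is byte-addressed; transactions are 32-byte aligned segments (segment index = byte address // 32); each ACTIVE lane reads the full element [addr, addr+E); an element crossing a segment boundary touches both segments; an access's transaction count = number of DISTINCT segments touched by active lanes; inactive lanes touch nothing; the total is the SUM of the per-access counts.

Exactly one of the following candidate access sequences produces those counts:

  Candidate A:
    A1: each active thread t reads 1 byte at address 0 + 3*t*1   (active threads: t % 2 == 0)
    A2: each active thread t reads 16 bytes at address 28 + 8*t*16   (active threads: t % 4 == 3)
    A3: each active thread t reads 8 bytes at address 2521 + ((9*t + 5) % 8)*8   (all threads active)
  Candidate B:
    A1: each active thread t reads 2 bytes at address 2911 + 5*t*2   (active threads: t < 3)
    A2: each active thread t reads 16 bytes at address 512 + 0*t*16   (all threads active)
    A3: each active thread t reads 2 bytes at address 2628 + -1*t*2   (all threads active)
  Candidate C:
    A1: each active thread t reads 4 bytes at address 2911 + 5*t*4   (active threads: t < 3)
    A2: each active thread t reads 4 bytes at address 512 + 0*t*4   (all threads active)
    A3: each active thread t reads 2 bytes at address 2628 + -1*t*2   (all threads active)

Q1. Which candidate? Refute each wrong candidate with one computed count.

A: A1 gives 1 transaction, not 2
C: A1 gives 3 transactions, not 2
B: all counts match (2,1,2)

Answer: B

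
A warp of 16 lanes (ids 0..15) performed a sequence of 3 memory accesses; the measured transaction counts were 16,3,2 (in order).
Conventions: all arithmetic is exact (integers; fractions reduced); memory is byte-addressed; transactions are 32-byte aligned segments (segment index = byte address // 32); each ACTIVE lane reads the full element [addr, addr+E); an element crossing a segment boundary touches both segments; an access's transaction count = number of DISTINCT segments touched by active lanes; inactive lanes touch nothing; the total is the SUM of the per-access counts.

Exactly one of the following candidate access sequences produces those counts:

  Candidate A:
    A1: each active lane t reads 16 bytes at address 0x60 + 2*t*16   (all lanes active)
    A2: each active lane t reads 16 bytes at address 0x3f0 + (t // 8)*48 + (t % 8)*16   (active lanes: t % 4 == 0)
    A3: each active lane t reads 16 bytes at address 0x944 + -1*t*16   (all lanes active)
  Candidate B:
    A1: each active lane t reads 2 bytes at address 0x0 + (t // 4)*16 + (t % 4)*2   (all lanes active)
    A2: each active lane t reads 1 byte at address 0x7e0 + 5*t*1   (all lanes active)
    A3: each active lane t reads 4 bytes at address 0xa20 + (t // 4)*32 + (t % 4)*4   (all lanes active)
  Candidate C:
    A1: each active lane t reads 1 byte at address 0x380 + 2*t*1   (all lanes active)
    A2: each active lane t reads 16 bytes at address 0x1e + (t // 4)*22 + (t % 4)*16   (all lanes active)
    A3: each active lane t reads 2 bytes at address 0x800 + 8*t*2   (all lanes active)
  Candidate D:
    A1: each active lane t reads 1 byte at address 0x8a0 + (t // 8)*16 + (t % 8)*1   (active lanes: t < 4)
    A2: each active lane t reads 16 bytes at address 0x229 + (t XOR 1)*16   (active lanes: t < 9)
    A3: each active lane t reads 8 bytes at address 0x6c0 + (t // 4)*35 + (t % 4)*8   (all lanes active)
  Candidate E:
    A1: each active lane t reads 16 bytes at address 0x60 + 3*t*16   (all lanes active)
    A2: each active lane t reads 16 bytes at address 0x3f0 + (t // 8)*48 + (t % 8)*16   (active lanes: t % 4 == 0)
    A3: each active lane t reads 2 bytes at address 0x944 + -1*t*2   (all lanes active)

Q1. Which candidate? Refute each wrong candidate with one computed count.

A: A3 gives 9 transactions, not 2
B: A1 gives 2 transactions, not 16
C: A1 gives 1 transaction, not 16
D: A1 gives 1 transaction, not 16
E: all counts match (16,3,2)

Answer: E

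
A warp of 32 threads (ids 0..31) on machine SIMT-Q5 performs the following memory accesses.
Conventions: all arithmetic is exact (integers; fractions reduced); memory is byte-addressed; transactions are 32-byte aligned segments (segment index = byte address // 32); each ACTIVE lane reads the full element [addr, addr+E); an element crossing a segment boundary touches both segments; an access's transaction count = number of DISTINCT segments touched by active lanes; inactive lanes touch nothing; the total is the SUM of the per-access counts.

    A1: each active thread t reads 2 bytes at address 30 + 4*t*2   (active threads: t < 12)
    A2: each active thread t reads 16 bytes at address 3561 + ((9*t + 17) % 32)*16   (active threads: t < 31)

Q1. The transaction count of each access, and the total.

A1: 4 transactions
A2: 17 transactions

Answer: 4,17; total 21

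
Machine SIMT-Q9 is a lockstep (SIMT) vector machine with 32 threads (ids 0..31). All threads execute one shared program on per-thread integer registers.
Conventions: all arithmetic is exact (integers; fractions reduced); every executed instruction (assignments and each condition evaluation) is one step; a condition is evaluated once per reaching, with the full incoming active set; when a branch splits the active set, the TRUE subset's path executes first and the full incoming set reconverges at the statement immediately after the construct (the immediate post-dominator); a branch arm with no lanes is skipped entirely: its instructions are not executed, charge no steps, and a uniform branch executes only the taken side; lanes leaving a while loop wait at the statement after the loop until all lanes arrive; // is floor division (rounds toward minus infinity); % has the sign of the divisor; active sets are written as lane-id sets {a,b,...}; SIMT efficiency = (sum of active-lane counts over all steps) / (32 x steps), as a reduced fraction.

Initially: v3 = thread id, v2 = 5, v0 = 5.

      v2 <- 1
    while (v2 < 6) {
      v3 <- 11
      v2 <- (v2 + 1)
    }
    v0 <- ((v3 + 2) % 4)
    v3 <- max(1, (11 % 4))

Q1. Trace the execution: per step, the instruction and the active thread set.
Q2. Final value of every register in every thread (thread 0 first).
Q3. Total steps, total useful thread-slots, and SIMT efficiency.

step 0: v2 <- 1                      {0,1,2,3,4,5,6,7,8,9,10,11,12,13,14,15,16,17,18,19,20,21,22,23,24,25,26,27,28,29,30,31}
step 1: eval (v2 < 6)                {0,1,2,3,4,5,6,7,8,9,10,11,12,13,14,15,16,17,18,19,20,21,22,23,24,25,26,27,28,29,30,31}
step 2: v3 <- 11                     {0,1,2,3,4,5,6,7,8,9,10,11,12,13,14,15,16,17,18,19,20,21,22,23,24,25,26,27,28,29,30,31}
step 3: v2 <- (v2 + 1)               {0,1,2,3,4,5,6,7,8,9,10,11,12,13,14,15,16,17,18,19,20,21,22,23,24,25,26,27,28,29,30,31}
step 4: eval (v2 < 6)                {0,1,2,3,4,5,6,7,8,9,10,11,12,13,14,15,16,17,18,19,20,21,22,23,24,25,26,27,28,29,30,31}
step 5: v3 <- 11                     {0,1,2,3,4,5,6,7,8,9,10,11,12,13,14,15,16,17,18,19,20,21,22,23,24,25,26,27,28,29,30,31}
step 6: v2 <- (v2 + 1)               {0,1,2,3,4,5,6,7,8,9,10,11,12,13,14,15,16,17,18,19,20,21,22,23,24,25,26,27,28,29,30,31}
step 7: eval (v2 < 6)                {0,1,2,3,4,5,6,7,8,9,10,11,12,13,14,15,16,17,18,19,20,21,22,23,24,25,26,27,28,29,30,31}
step 8: v3 <- 11                     {0,1,2,3,4,5,6,7,8,9,10,11,12,13,14,15,16,17,18,19,20,21,22,23,24,25,26,27,28,29,30,31}
step 9: v2 <- (v2 + 1)               {0,1,2,3,4,5,6,7,8,9,10,11,12,13,14,15,16,17,18,19,20,21,22,23,24,25,26,27,28,29,30,31}
step 10: eval (v2 < 6)                {0,1,2,3,4,5,6,7,8,9,10,11,12,13,14,15,16,17,18,19,20,21,22,23,24,25,26,27,28,29,30,31}
step 11: v3 <- 11                     {0,1,2,3,4,5,6,7,8,9,10,11,12,13,14,15,16,17,18,19,20,21,22,23,24,25,26,27,28,29,30,31}
step 12: v2 <- (v2 + 1)               {0,1,2,3,4,5,6,7,8,9,10,11,12,13,14,15,16,17,18,19,20,21,22,23,24,25,26,27,28,29,30,31}
step 13: eval (v2 < 6)                {0,1,2,3,4,5,6,7,8,9,10,11,12,13,14,15,16,17,18,19,20,21,22,23,24,25,26,27,28,29,30,31}
step 14: v3 <- 11                     {0,1,2,3,4,5,6,7,8,9,10,11,12,13,14,15,16,17,18,19,20,21,22,23,24,25,26,27,28,29,30,31}
step 15: v2 <- (v2 + 1)               {0,1,2,3,4,5,6,7,8,9,10,11,12,13,14,15,16,17,18,19,20,21,22,23,24,25,26,27,28,29,30,31}
step 16: eval (v2 < 6)                {0,1,2,3,4,5,6,7,8,9,10,11,12,13,14,15,16,17,18,19,20,21,22,23,24,25,26,27,28,29,30,31}
step 17: v0 <- ((v3 + 2) % 4)         {0,1,2,3,4,5,6,7,8,9,10,11,12,13,14,15,16,17,18,19,20,21,22,23,24,25,26,27,28,29,30,31}
step 18: v3 <- max(1, (11 % 4))       {0,1,2,3,4,5,6,7,8,9,10,11,12,13,14,15,16,17,18,19,20,21,22,23,24,25,26,27,28,29,30,31}

Answer: 19 steps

v3: 3,3,3,3,3,3,3,3,3,3,3,3,3,3,3,3,3,3,3,3,3,3,3,3,3,3,3,3,3,3,3,3
v2: 6,6,6,6,6,6,6,6,6,6,6,6,6,6,6,6,6,6,6,6,6,6,6,6,6,6,6,6,6,6,6,6
v0: 1,1,1,1,1,1,1,1,1,1,1,1,1,1,1,1,1,1,1,1,1,1,1,1,1,1,1,1,1,1,1,1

steps = 19; useful = 608; efficiency = 608/608 = 1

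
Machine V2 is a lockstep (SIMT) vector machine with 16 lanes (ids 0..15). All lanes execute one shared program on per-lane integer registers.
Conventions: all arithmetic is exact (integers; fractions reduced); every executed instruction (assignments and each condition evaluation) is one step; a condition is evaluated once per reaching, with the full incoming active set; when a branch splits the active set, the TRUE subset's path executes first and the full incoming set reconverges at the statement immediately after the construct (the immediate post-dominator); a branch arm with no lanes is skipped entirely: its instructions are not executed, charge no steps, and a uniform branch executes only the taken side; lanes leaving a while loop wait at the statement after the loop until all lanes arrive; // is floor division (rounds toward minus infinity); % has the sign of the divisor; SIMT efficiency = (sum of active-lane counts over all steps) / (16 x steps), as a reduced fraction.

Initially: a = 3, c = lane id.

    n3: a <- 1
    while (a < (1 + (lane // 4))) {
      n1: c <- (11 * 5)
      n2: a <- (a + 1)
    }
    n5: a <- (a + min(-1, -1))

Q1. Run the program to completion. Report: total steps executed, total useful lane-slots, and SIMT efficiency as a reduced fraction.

Answer: 12 steps, 120 useful, 5/8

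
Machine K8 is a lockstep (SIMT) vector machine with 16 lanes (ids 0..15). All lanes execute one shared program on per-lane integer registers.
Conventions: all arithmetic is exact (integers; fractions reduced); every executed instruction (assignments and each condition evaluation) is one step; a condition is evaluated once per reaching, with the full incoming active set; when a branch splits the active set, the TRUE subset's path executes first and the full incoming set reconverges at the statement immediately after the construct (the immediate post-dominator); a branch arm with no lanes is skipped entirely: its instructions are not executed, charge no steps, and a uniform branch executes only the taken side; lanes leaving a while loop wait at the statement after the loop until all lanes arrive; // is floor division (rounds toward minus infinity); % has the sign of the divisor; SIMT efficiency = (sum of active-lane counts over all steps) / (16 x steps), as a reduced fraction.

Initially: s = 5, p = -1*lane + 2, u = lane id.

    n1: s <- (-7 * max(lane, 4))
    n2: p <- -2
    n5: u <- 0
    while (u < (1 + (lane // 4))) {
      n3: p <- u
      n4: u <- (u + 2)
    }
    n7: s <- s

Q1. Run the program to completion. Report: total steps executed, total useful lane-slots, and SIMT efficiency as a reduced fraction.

Answer: 11 steps, 152 useful, 19/22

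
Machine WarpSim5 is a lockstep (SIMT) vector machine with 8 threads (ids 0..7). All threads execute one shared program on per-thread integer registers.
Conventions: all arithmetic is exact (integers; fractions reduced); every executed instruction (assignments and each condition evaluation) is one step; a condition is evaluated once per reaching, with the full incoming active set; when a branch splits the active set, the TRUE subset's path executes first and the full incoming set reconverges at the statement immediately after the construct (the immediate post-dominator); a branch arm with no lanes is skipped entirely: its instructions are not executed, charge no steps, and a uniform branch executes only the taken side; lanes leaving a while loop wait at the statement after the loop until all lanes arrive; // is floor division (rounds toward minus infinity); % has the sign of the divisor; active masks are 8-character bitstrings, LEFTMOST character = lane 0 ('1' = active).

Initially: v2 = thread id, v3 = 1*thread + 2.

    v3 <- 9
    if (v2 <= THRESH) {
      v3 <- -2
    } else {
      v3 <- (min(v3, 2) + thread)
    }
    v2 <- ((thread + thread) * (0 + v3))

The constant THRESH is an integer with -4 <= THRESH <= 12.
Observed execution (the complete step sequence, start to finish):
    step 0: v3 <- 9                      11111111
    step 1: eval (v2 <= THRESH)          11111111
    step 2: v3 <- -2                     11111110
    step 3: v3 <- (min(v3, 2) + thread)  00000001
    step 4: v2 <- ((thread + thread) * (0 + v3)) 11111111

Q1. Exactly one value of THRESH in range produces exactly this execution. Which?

Answer: THRESH = 6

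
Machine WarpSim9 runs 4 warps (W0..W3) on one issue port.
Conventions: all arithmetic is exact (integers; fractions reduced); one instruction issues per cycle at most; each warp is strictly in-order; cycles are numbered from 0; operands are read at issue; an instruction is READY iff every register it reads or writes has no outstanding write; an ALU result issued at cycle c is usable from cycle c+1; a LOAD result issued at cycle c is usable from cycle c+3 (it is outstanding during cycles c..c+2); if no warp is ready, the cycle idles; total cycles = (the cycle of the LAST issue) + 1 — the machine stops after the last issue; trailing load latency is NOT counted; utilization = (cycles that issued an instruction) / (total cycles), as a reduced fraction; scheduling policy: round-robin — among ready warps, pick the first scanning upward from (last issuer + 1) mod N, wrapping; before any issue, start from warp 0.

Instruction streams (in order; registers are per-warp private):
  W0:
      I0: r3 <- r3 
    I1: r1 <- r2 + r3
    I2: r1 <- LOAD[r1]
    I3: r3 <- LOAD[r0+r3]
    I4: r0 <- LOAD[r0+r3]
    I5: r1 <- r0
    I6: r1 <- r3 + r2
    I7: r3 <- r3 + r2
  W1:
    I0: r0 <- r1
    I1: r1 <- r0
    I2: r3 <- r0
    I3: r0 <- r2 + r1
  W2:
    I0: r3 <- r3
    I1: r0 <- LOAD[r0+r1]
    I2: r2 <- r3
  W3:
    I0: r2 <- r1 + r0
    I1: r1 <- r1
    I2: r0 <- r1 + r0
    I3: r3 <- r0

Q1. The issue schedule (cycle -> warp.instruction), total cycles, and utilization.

cycle 0: W0.I0
cycle 1: W1.I0
cycle 2: W2.I0
cycle 3: W3.I0
cycle 4: W0.I1
cycle 5: W1.I1
cycle 6: W2.I1
cycle 7: W3.I1
cycle 8: W0.I2
cycle 9: W1.I2
cycle 10: W2.I2
cycle 11: W3.I2
cycle 12: W0.I3
cycle 13: W1.I3
cycle 14: W3.I3
cycle 15: W0.I4
cycle 16: idle
cycle 17: idle
cycle 18: W0.I5
cycle 19: W0.I6
cycle 20: W0.I7

Answer: 21 cycles, utilization 19/21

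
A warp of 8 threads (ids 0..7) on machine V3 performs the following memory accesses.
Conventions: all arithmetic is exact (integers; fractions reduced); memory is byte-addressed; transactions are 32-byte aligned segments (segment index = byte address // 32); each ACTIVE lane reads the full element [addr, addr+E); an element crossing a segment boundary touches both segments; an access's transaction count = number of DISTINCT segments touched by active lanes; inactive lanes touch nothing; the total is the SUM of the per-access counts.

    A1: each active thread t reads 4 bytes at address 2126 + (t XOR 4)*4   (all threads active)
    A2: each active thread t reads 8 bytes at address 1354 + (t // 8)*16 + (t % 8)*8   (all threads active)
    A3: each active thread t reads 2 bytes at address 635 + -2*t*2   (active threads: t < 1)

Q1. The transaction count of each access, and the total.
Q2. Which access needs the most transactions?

A1: 2 transactions
A2: 3 transactions
A3: 1 transaction

Answer: 2,3,1; total 6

Answer: A2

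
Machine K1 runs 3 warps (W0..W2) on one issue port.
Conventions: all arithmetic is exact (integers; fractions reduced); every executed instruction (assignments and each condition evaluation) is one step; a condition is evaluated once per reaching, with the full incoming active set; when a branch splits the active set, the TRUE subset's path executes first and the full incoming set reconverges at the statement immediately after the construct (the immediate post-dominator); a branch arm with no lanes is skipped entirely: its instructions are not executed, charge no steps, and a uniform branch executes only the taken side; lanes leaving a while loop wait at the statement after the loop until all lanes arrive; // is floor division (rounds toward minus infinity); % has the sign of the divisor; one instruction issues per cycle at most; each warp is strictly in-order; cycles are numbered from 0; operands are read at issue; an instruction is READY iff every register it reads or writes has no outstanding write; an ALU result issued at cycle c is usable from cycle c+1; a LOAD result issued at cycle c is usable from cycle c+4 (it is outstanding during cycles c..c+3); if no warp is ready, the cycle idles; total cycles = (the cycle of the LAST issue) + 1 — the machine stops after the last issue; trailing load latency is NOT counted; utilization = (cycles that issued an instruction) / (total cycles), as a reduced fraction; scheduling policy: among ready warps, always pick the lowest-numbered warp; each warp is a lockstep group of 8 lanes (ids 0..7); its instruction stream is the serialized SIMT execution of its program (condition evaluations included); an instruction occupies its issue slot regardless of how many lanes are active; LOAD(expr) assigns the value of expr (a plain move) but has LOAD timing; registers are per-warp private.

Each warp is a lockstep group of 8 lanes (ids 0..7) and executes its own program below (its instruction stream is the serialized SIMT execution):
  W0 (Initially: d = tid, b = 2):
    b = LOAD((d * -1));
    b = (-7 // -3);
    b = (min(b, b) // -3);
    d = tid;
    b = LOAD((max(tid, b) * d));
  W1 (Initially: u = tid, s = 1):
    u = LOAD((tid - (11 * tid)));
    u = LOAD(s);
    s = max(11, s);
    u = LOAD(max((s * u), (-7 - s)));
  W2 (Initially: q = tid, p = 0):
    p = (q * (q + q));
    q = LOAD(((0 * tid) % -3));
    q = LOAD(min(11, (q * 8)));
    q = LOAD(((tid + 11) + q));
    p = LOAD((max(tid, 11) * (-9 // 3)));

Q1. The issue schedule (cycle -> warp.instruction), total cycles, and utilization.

cycle 0: W0.I0
cycle 1: W1.I0
cycle 2: W2.I0
cycle 3: W2.I1
cycle 4: W0.I1
cycle 5: W0.I2
cycle 6: W0.I3
cycle 7: W0.I4
cycle 8: W1.I1
cycle 9: W1.I2
cycle 10: W2.I2
cycle 11: idle
cycle 12: W1.I3
cycle 13: idle
cycle 14: W2.I3
cycle 15: W2.I4

Answer: 16 cycles, utilization 7/8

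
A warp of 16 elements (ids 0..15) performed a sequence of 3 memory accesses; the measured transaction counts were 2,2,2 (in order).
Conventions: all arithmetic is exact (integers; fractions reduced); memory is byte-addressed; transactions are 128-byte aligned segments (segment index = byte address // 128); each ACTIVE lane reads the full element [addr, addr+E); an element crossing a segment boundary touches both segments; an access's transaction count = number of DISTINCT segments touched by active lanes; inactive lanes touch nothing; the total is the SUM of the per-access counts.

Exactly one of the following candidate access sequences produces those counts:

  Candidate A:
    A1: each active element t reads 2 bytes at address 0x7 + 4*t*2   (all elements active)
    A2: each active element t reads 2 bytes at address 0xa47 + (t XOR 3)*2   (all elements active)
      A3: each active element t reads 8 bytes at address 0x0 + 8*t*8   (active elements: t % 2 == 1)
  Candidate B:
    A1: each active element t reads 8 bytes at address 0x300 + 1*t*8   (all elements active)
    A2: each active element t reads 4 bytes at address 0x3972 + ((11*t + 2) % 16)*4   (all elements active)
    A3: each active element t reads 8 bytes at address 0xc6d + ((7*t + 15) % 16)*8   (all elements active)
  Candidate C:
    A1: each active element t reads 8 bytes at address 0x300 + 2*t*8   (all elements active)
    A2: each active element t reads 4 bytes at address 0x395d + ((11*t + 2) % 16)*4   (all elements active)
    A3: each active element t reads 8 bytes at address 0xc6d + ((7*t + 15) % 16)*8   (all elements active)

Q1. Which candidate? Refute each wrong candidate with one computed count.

A: A2 gives 1 transaction, not 2
B: A1 gives 1 transaction, not 2
C: all counts match (2,2,2)

Answer: C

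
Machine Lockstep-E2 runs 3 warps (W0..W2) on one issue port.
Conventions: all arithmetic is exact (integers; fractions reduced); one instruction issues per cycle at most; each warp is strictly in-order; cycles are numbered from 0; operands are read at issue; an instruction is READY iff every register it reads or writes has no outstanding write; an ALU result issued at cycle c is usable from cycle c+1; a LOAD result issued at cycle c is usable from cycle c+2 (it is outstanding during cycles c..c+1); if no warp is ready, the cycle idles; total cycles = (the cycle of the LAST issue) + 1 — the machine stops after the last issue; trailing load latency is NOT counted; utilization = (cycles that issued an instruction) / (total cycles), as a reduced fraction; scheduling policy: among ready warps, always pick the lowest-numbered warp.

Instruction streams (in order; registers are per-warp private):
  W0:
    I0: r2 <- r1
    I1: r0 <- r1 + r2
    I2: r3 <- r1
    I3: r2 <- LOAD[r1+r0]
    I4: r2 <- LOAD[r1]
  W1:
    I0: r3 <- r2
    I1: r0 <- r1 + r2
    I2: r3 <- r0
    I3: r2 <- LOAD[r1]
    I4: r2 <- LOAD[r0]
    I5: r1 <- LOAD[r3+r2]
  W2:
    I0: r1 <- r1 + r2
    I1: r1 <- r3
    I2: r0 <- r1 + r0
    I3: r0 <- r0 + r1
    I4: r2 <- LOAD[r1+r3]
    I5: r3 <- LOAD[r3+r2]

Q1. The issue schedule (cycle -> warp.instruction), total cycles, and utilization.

cycle 0: W0.I0
cycle 1: W0.I1
cycle 2: W0.I2
cycle 3: W0.I3
cycle 4: W1.I0
cycle 5: W0.I4
cycle 6: W1.I1
cycle 7: W1.I2
cycle 8: W1.I3
cycle 9: W2.I0
cycle 10: W1.I4
cycle 11: W2.I1
cycle 12: W1.I5
cycle 13: W2.I2
cycle 14: W2.I3
cycle 15: W2.I4
cycle 16: idle
cycle 17: W2.I5

Answer: 18 cycles, utilization 17/18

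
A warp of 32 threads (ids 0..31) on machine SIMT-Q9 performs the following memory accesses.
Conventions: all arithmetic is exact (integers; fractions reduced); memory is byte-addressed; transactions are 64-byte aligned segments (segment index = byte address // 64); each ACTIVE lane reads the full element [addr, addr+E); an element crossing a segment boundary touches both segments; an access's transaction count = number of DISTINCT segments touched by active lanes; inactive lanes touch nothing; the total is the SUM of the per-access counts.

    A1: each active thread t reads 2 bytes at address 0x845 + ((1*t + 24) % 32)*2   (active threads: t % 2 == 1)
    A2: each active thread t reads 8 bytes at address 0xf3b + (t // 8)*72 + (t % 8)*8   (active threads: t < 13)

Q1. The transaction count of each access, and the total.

A1: 2 transactions
A2: 3 transactions

Answer: 2,3; total 5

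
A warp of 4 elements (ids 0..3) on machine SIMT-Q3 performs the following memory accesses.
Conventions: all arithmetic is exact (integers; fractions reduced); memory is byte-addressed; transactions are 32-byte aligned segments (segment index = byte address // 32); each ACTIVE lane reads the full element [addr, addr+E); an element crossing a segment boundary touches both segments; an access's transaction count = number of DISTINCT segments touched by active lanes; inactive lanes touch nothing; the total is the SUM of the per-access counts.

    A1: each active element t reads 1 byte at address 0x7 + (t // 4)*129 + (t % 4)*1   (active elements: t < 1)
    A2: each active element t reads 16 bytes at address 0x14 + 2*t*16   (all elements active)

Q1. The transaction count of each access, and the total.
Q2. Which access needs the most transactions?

A1: 1 transaction
A2: 5 transactions

Answer: 1,5; total 6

Answer: A2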